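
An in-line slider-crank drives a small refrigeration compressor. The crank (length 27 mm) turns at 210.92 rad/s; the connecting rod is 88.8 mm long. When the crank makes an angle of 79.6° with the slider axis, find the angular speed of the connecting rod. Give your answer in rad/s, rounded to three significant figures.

12.1

ω = 210.9 rad/s
The rod makes angle φ with the slider axis where L sinφ = r sinθ; differentiating, L cosφ·φ̇ = r ω cosθ.
L cosφ = √(L² − r² sin²θ) = 0.084736 m.
|ω_rod| = r ω |cosθ| / √(L² − r² sin²θ) = 0.027·210.9·0.18052/0.084736 = 12.132 rad/s.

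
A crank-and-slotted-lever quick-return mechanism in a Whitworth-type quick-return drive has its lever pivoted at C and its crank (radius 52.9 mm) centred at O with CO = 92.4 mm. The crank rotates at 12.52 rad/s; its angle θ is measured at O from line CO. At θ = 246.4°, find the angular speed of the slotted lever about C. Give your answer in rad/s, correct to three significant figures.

1.42

ω = 12.52 rad/s
Crank pin A relative to C: A = (d + r cosθ, r sinθ); lever angle φ = atan2(r sinθ, d + r cosθ).
Differentiating tanφ: φ̇ = rω(d cosθ + r)/(d² + r² + 2dr cosθ).
d² + r² + 2dr cosθ = |CA|² = 0.00742239 m²;  d cosθ + r = +0.015908 m.
|ω_lever| = |0.0529·12.52·+0.015908| / 0.00742239 = 1.4195 rad/s.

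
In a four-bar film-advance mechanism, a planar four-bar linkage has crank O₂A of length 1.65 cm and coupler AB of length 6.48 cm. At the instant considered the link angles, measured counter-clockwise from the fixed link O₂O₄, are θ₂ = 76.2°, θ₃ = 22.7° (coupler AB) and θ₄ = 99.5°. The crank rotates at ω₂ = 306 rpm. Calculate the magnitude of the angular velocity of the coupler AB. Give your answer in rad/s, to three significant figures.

ω₂ = 32.04 rad/s (from 306 rpm).
Differentiating the loop-closure r₂e^{iθ₂}+r₃e^{iθ₃}=r₁+r₄e^{iθ₄} gives r₂ω₂e^{iθ₂}+r₃ω₃e^{iθ₃}=r₄ω₄e^{iθ₄}.
Eliminating the other unknown: ω₃ = r₂ω₂ sin(θ₄−θ₂) / [r₃ sin(θ₃−θ₄)].
Numerator sine = +0.39555; denominator sine = -0.97358.
Result = 0.0165·32.04·(+0.39555) / (0.0648·(-0.97358)) = -3.315 rad/s; magnitude 3.315 rad/s.

3.32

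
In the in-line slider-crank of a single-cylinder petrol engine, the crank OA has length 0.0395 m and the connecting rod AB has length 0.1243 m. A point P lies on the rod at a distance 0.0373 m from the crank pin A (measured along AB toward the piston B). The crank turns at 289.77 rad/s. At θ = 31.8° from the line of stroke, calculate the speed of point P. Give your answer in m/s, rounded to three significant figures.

ω = 289.8 rad/s.  Crank-pin speed |V_A| = rω = 11.446 m/s, perpendicular to OA.
Rod angle: sinφ = −(r/L) sinθ ⇒ φ = -9.640°; ω_rod = −rω cosθ/√(L²−r²sin²θ) = -79.382 rad/s.
V_P = V_A + ω_rod × AP, with AP = 0.0373 m along the rod.
Components: V_Px = −rω sinθ − a·ω_rod·sinφ = -6.5273 m/s;  V_Py = rω cosθ + a·ω_rod·cosφ = +6.8087 m/s.
|V_P| = √(V_Px² + V_Py²) = 9.4321 m/s.

9.43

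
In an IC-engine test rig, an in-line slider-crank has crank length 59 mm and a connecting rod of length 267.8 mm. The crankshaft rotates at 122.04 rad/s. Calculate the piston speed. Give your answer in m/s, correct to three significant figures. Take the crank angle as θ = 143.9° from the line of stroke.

3.48

ω = 122 rad/s
For an in-line slider-crank, x = r cosθ + √(L² − r² sin²θ), so v = −rω sinθ·[1 + r cosθ/√(L² − r² sin²θ)].
With r = 0.059 m, L = 0.2678 m, θ = 143.9°: √(L² − r² sin²θ) = 0.26553 m.
v = −0.059·122·0.58920·[1 + 0.059·-0.80799/0.26553] = -3.4808 m/s.
|v| = 3.4808 m/s.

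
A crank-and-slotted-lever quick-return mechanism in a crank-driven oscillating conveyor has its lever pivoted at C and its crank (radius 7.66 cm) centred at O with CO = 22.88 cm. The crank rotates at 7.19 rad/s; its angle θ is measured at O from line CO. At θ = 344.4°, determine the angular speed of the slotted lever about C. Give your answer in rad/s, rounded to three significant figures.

1.78

ω = 7.19 rad/s
Crank pin A relative to C: A = (d + r cosθ, r sinθ); lever angle φ = atan2(r sinθ, d + r cosθ).
Differentiating tanφ: φ̇ = rω(d cosθ + r)/(d² + r² + 2dr cosθ).
d² + r² + 2dr cosθ = |CA|² = 0.0919779 m²;  d cosθ + r = +0.29697 m.
|ω_lever| = |0.0766·7.19·+0.29697| / 0.0919779 = 1.7782 rad/s.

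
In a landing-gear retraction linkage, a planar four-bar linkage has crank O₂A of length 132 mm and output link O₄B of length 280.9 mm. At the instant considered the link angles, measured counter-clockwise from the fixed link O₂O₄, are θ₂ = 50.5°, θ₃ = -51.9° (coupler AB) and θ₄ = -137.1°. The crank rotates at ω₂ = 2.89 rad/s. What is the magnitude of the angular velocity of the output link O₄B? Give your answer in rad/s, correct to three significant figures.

ω₂ = 2.89 rad/s
Differentiating the loop-closure r₂e^{iθ₂}+r₃e^{iθ₃}=r₁+r₄e^{iθ₄} gives r₂ω₂e^{iθ₂}+r₃ω₃e^{iθ₃}=r₄ω₄e^{iθ₄}.
Eliminating the other unknown: ω₄ = r₂ω₂ sin(θ₂−θ₃) / [r₄ sin(θ₄−θ₃)].
Numerator sine = +0.97667; denominator sine = -0.99649.
Result = 0.132·2.89·(+0.97667) / (0.2809·(-0.99649)) = -1.3311 rad/s; magnitude 1.3311 rad/s.

1.33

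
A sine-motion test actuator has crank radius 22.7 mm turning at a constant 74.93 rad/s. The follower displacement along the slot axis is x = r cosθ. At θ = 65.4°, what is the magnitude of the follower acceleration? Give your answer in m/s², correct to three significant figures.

53.1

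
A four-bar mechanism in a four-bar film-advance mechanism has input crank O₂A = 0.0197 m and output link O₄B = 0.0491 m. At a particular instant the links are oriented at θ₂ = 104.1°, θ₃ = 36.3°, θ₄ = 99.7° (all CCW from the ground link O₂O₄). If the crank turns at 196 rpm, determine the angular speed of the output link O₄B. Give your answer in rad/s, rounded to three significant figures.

ω₂ = 20.53 rad/s (from 196 rpm).
Differentiating the loop-closure r₂e^{iθ₂}+r₃e^{iθ₃}=r₁+r₄e^{iθ₄} gives r₂ω₂e^{iθ₂}+r₃ω₃e^{iθ₃}=r₄ω₄e^{iθ₄}.
Eliminating the other unknown: ω₄ = r₂ω₂ sin(θ₂−θ₃) / [r₄ sin(θ₄−θ₃)].
Numerator sine = +0.92587; denominator sine = +0.89415.
Result = 0.0197·20.53·(+0.92587) / (0.0491·(+0.89415)) = +8.5272 rad/s; magnitude 8.5272 rad/s.

8.53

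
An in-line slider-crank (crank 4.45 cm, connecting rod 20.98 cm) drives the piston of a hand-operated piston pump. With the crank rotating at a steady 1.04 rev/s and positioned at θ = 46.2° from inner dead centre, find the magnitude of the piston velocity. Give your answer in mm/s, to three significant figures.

241

ω = 2π·1.04 = 6.535 rad/s
For an in-line slider-crank, x = r cosθ + √(L² − r² sin²θ), so v = −rω sinθ·[1 + r cosθ/√(L² − r² sin²θ)].
With r = 0.0445 m, L = 0.2098 m, θ = 46.2°: √(L² − r² sin²θ) = 0.20733 m.
v = −0.0445·6.535·0.72176·[1 + 0.0445·0.69214/0.20733] = -0.24106 m/s.
|v| = 0.24106 m/s = 241.06 mm/s.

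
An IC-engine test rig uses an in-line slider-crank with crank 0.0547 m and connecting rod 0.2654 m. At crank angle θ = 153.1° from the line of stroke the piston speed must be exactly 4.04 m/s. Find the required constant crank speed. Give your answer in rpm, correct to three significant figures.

For an in-line slider-crank, |v_piston| = rω|sinθ|·[1 + r cosθ/√(L² − r² sin²θ)].
With r = 0.0547 m, L = 0.2654 m, θ = 153.1°: the bracketed kinematic factor |dx/dθ| = 0.020179 m.
ω = v/|dx/dθ| = 4.04/0.020179 = 200.2 rad/s.
N = 60ω/(2π) = 1911.8 rpm.

1910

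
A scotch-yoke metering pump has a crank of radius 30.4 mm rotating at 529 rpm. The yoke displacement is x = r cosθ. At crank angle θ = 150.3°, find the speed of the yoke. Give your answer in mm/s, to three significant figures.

834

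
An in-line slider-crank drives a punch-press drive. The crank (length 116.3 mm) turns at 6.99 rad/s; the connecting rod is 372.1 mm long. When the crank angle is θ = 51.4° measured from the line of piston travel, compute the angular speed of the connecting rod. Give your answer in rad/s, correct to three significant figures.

1.41

ω = 6.99 rad/s
The rod makes angle φ with the slider axis where L sinφ = r sinθ; differentiating, L cosφ·φ̇ = r ω cosθ.
L cosφ = √(L² − r² sin²θ) = 0.36083 m.
|ω_rod| = r ω |cosθ| / √(L² − r² sin²θ) = 0.1163·6.99·0.62388/0.36083 = 1.4056 rad/s.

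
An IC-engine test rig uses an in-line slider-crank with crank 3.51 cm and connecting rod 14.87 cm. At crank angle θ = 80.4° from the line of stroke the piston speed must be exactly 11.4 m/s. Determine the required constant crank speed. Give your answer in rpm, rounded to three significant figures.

For an in-line slider-crank, |v_piston| = rω|sinθ|·[1 + r cosθ/√(L² − r² sin²θ)].
With r = 0.0351 m, L = 0.1487 m, θ = 80.4°: the bracketed kinematic factor |dx/dθ| = 0.036009 m.
ω = v/|dx/dθ| = 11.4/0.036009 = 316.58 rad/s.
N = 60ω/(2π) = 3023.2 rpm.

3020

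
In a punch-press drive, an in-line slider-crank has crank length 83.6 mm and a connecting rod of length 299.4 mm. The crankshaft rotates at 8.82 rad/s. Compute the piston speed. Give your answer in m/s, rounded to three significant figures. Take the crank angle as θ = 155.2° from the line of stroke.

0.230

ω = 8.82 rad/s
For an in-line slider-crank, x = r cosθ + √(L² − r² sin²θ), so v = −rω sinθ·[1 + r cosθ/√(L² − r² sin²θ)].
With r = 0.0836 m, L = 0.2994 m, θ = 155.2°: √(L² − r² sin²θ) = 0.29734 m.
v = −0.0836·8.82·0.41945·[1 + 0.0836·-0.90778/0.29734] = -0.23035 m/s.
|v| = 0.23035 m/s.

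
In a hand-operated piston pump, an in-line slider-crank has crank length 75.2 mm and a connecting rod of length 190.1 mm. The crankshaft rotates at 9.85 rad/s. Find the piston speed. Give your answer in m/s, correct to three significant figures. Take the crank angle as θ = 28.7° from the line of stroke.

ω = 9.85 rad/s
For an in-line slider-crank, x = r cosθ + √(L² − r² sin²θ), so v = −rω sinθ·[1 + r cosθ/√(L² − r² sin²θ)].
With r = 0.0752 m, L = 0.1901 m, θ = 28.7°: √(L² − r² sin²θ) = 0.18664 m.
v = −0.0752·9.85·0.48022·[1 + 0.0752·0.87715/0.18664] = -0.48143 m/s.
|v| = 0.48143 m/s.

0.481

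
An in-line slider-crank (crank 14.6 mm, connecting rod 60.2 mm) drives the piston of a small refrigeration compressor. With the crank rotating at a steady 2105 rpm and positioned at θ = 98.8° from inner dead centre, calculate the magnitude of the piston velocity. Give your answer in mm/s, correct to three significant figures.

ω = 2π·2105/60 = 220.4 rad/s
For an in-line slider-crank, x = r cosθ + √(L² − r² sin²θ), so v = −rω sinθ·[1 + r cosθ/√(L² − r² sin²θ)].
With r = 0.0146 m, L = 0.0602 m, θ = 98.8°: √(L² − r² sin²θ) = 0.058445 m.
v = −0.0146·220.4·0.98823·[1 + 0.0146·-0.15299/0.058445] = -3.0589 m/s.
|v| = 3.0589 m/s = 3058.9 mm/s.

3060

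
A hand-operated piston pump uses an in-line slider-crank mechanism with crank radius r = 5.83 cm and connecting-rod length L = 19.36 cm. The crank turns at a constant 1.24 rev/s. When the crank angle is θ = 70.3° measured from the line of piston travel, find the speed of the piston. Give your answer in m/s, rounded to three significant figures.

ω = 2π·1.24 = 7.791 rad/s
For an in-line slider-crank, x = r cosθ + √(L² − r² sin²θ), so v = −rω sinθ·[1 + r cosθ/√(L² − r² sin²θ)].
With r = 0.0583 m, L = 0.1936 m, θ = 70.3°: √(L² − r² sin²θ) = 0.18566 m.
v = −0.0583·7.791·0.94147·[1 + 0.0583·0.33710/0.18566] = -0.47291 m/s.
|v| = 0.47291 m/s.

0.473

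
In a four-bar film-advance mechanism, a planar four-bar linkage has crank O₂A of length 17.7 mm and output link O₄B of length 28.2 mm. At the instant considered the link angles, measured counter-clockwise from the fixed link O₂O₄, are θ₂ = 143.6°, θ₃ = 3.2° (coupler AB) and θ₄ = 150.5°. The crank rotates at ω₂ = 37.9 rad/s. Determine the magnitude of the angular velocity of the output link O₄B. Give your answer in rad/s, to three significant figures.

ω₂ = 37.9 rad/s
Differentiating the loop-closure r₂e^{iθ₂}+r₃e^{iθ₃}=r₁+r₄e^{iθ₄} gives r₂ω₂e^{iθ₂}+r₃ω₃e^{iθ₃}=r₄ω₄e^{iθ₄}.
Eliminating the other unknown: ω₄ = r₂ω₂ sin(θ₂−θ₃) / [r₄ sin(θ₄−θ₃)].
Numerator sine = +0.63742; denominator sine = +0.54024.
Result = 0.0177·37.9·(+0.63742) / (0.0282·(+0.54024)) = +28.068 rad/s; magnitude 28.068 rad/s.

28.1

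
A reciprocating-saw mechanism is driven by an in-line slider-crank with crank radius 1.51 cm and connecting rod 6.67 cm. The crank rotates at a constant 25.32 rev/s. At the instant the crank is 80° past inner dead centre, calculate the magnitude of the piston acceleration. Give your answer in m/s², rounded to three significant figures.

16.9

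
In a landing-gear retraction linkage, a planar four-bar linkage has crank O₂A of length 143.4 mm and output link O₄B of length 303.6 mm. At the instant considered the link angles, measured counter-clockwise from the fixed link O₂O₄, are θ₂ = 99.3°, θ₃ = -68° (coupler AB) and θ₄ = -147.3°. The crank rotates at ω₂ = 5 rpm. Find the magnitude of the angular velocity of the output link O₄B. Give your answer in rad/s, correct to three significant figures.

ω₂ = 0.5236 rad/s (from 5 rpm).
Differentiating the loop-closure r₂e^{iθ₂}+r₃e^{iθ₃}=r₁+r₄e^{iθ₄} gives r₂ω₂e^{iθ₂}+r₃ω₃e^{iθ₃}=r₄ω₄e^{iθ₄}.
Eliminating the other unknown: ω₄ = r₂ω₂ sin(θ₂−θ₃) / [r₄ sin(θ₄−θ₃)].
Numerator sine = +0.21985; denominator sine = -0.98261.
Result = 0.1434·0.5236·(+0.21985) / (0.3036·(-0.98261)) = -0.055333 rad/s; magnitude 0.055333 rad/s.

0.0553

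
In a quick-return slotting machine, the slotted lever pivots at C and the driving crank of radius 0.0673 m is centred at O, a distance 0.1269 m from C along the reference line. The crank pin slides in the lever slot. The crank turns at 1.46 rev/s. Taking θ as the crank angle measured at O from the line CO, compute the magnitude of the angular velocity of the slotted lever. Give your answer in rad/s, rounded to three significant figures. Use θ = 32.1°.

3.07

ω = 9.173 rad/s (from 1.46 rev/s).
Crank pin A relative to C: A = (d + r cosθ, r sinθ); lever angle φ = atan2(r sinθ, d + r cosθ).
Differentiating tanφ: φ̇ = rω(d cosθ + r)/(d² + r² + 2dr cosθ).
d² + r² + 2dr cosθ = |CA|² = 0.0351024 m²;  d cosθ + r = +0.1748 m.
|ω_lever| = |0.0673·9.173·+0.1748| / 0.0351024 = 3.0743 rad/s.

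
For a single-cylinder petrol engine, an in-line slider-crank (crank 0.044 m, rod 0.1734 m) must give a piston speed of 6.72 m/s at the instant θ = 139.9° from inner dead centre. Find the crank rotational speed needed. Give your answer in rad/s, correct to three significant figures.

295

For an in-line slider-crank, |v_piston| = rω|sinθ|·[1 + r cosθ/√(L² − r² sin²θ)].
With r = 0.044 m, L = 0.1734 m, θ = 139.9°: the bracketed kinematic factor |dx/dθ| = 0.022765 m.
ω = v/|dx/dθ| = 6.72/0.022765 = 295.18 rad/s.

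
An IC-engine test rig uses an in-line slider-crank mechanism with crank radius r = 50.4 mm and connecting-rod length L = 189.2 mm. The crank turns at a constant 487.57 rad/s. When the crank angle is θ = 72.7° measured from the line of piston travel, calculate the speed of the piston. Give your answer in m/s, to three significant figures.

25.4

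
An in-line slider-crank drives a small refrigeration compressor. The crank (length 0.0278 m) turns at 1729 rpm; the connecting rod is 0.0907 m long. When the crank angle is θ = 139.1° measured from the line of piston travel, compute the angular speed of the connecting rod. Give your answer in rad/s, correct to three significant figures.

ω = 181.1 rad/s (converted from 1729 rpm).
The rod makes angle φ with the slider axis where L sinφ = r sinθ; differentiating, L cosφ·φ̇ = r ω cosθ.
L cosφ = √(L² − r² sin²θ) = 0.088855 m.
|ω_rod| = r ω |cosθ| / √(L² − r² sin²θ) = 0.0278·181.1·0.75585/0.088855 = 42.818 rad/s.

42.8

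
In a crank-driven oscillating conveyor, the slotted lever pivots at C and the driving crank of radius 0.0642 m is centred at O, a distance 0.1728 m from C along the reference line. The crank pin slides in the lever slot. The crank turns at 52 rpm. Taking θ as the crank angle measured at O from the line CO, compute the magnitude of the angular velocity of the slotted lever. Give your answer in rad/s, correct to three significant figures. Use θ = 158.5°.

2.53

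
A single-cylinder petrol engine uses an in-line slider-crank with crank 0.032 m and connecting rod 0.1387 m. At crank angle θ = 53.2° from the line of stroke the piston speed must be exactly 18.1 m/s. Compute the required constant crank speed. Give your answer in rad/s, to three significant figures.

For an in-line slider-crank, |v_piston| = rω|sinθ|·[1 + r cosθ/√(L² − r² sin²θ)].
With r = 0.032 m, L = 0.1387 m, θ = 53.2°: the bracketed kinematic factor |dx/dθ| = 0.029227 m.
ω = v/|dx/dθ| = 18.1/0.029227 = 619.3 rad/s.

619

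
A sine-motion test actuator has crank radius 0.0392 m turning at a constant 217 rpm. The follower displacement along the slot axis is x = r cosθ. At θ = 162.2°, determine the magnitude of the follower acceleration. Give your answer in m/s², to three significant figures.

19.3

ω = 22.72 rad/s (from 217 rpm).
x = r cosθ ⇒ ẍ = −rω² cosθ (ω constant).
|a| = rω²|cosθ| = 0.0392·(22.72)²·|cos 162.2°| = 19.273 m/s².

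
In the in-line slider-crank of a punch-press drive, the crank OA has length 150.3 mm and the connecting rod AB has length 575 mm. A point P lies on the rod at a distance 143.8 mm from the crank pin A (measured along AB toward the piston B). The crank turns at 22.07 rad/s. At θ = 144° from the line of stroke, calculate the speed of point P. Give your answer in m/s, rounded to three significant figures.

2.73

ω = 22.07 rad/s.  Crank-pin speed |V_A| = rω = 3.3171 m/s, perpendicular to OA.
Rod angle: sinφ = −(r/L) sinθ ⇒ φ = -8.838°; ω_rod = −rω cosθ/√(L²−r²sin²θ) = +4.7232 rad/s.
V_P = V_A + ω_rod × AP, with AP = 0.1438 m along the rod.
Components: V_Px = −rω sinθ − a·ω_rod·sinφ = -1.8454 m/s;  V_Py = rω cosθ + a·ω_rod·cosφ = -2.0125 m/s.
|V_P| = √(V_Px² + V_Py²) = 2.7305 m/s.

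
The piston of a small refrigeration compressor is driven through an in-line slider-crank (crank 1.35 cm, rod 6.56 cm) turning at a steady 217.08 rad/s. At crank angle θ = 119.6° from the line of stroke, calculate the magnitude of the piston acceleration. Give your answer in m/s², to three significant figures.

ω = 217.1 rad/s
x(θ) = r cosθ + √(L² − r² sin²θ); with ω constant, a = ω²·d²x/dθ².
d²x/dθ² = −r cosθ − r²(cos2θ)/√u − r⁴ sin²2θ/(4u^{3/2}),  u = L² − r² sin²θ = 0.00416558 m².
Substituting r = 0.0135 m, L = 0.0656 m, θ = 119.6°: d²x/dθ² = +0.0080913 m.
a = ω²·d²x/dθ² = (217.1)²·(+0.0080913) = +381.29 m/s²;  |a| = 381.29 m/s².

381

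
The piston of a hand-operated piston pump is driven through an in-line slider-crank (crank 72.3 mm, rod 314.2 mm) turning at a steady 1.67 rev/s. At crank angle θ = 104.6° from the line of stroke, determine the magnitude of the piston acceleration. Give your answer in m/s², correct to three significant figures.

3.64

ω = 2π·1.67 = 10.49 rad/s
x(θ) = r cosθ + √(L² − r² sin²θ); with ω constant, a = ω²·d²x/dθ².
d²x/dθ² = −r cosθ − r²(cos2θ)/√u − r⁴ sin²2θ/(4u^{3/2}),  u = L² − r² sin²θ = 0.0938265 m².
Substituting r = 0.0723 m, L = 0.3142 m, θ = 104.6°: d²x/dθ² = +0.033065 m.
a = ω²·d²x/dθ² = (10.49)²·(+0.033065) = +3.6405 m/s²;  |a| = 3.6405 m/s².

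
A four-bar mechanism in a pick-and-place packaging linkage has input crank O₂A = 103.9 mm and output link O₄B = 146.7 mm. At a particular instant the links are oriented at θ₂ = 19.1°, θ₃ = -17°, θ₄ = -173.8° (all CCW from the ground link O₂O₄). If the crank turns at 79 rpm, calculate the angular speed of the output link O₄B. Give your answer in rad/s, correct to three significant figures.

ω₂ = 8.273 rad/s (from 79 rpm).
Differentiating the loop-closure r₂e^{iθ₂}+r₃e^{iθ₃}=r₁+r₄e^{iθ₄} gives r₂ω₂e^{iθ₂}+r₃ω₃e^{iθ₃}=r₄ω₄e^{iθ₄}.
Eliminating the other unknown: ω₄ = r₂ω₂ sin(θ₂−θ₃) / [r₄ sin(θ₄−θ₃)].
Numerator sine = +0.58920; denominator sine = -0.39394.
Result = 0.1039·8.273·(+0.58920) / (0.1467·(-0.39394)) = -8.7633 rad/s; magnitude 8.7633 rad/s.

8.76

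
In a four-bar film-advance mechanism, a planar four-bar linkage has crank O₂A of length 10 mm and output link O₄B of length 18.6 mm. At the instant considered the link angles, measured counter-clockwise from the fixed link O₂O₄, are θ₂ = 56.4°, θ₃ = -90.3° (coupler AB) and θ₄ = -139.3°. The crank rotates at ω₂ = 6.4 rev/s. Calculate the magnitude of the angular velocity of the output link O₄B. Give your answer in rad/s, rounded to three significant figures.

15.7

ω₂ = 40.21 rad/s (from 6.4 rev/s).
Differentiating the loop-closure r₂e^{iθ₂}+r₃e^{iθ₃}=r₁+r₄e^{iθ₄} gives r₂ω₂e^{iθ₂}+r₃ω₃e^{iθ₃}=r₄ω₄e^{iθ₄}.
Eliminating the other unknown: ω₄ = r₂ω₂ sin(θ₂−θ₃) / [r₄ sin(θ₄−θ₃)].
Numerator sine = +0.54902; denominator sine = -0.75471.
Result = 0.01·40.21·(+0.54902) / (0.0186·(-0.75471)) = -15.727 rad/s; magnitude 15.727 rad/s.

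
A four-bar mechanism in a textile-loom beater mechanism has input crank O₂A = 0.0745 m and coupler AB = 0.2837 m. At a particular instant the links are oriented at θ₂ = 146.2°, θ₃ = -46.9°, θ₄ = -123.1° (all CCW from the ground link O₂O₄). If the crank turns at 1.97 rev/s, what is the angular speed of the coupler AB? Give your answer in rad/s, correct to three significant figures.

ω₂ = 12.38 rad/s (from 1.97 rev/s).
Differentiating the loop-closure r₂e^{iθ₂}+r₃e^{iθ₃}=r₁+r₄e^{iθ₄} gives r₂ω₂e^{iθ₂}+r₃ω₃e^{iθ₃}=r₄ω₄e^{iθ₄}.
Eliminating the other unknown: ω₃ = r₂ω₂ sin(θ₄−θ₂) / [r₃ sin(θ₃−θ₄)].
Numerator sine = +0.99993; denominator sine = +0.97113.
Result = 0.0745·12.38·(+0.99993) / (0.2837·(+0.97113)) = +3.3468 rad/s; magnitude 3.3468 rad/s.

3.35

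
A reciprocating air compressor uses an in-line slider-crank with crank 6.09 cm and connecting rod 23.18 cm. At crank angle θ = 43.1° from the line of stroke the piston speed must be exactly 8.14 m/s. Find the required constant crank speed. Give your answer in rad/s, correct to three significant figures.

164

For an in-line slider-crank, |v_piston| = rω|sinθ|·[1 + r cosθ/√(L² − r² sin²θ)].
With r = 0.0609 m, L = 0.2318 m, θ = 43.1°: the bracketed kinematic factor |dx/dθ| = 0.049726 m.
ω = v/|dx/dθ| = 8.14/0.049726 = 163.7 rad/s.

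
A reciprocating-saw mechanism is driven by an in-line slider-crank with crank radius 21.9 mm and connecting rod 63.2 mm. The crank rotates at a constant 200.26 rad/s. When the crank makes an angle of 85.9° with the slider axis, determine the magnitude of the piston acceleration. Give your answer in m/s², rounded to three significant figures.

ω = 200.3 rad/s
x(θ) = r cosθ + √(L² − r² sin²θ); with ω constant, a = ω²·d²x/dθ².
d²x/dθ² = −r cosθ − r²(cos2θ)/√u − r⁴ sin²2θ/(4u^{3/2}),  u = L² − r² sin²θ = 0.00351708 m².
Substituting r = 0.0219 m, L = 0.0632 m, θ = 85.9°: d²x/dθ² = +0.0064331 m.
a = ω²·d²x/dθ² = (200.3)²·(+0.0064331) = +257.99 m/s²;  |a| = 257.99 m/s².

258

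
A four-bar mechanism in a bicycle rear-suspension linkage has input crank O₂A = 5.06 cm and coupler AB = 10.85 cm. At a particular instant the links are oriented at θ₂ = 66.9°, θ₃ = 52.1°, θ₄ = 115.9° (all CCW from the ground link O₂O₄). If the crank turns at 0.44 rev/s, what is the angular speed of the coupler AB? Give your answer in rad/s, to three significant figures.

ω₂ = 2.765 rad/s (from 0.44 rev/s).
Differentiating the loop-closure r₂e^{iθ₂}+r₃e^{iθ₃}=r₁+r₄e^{iθ₄} gives r₂ω₂e^{iθ₂}+r₃ω₃e^{iθ₃}=r₄ω₄e^{iθ₄}.
Eliminating the other unknown: ω₃ = r₂ω₂ sin(θ₄−θ₂) / [r₃ sin(θ₃−θ₄)].
Numerator sine = +0.75471; denominator sine = -0.89726.
Result = 0.0506·2.765·(+0.75471) / (0.1085·(-0.89726)) = -1.0845 rad/s; magnitude 1.0845 rad/s.

1.08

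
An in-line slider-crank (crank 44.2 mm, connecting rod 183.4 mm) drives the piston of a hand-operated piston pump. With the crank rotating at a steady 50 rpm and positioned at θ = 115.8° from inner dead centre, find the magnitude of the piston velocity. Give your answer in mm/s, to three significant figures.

186

ω = 2π·50/60 = 5.236 rad/s
For an in-line slider-crank, x = r cosθ + √(L² − r² sin²θ), so v = −rω sinθ·[1 + r cosθ/√(L² − r² sin²θ)].
With r = 0.0442 m, L = 0.1834 m, θ = 115.8°: √(L² − r² sin²θ) = 0.17903 m.
v = −0.0442·5.236·0.90032·[1 + 0.0442·-0.43523/0.17903] = -0.18597 m/s.
|v| = 0.18597 m/s = 185.97 mm/s.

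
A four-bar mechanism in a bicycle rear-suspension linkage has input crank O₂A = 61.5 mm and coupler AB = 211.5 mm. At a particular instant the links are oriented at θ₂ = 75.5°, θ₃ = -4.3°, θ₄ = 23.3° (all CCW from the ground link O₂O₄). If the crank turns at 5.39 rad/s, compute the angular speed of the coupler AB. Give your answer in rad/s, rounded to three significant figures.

ω₂ = 5.39 rad/s
Differentiating the loop-closure r₂e^{iθ₂}+r₃e^{iθ₃}=r₁+r₄e^{iθ₄} gives r₂ω₂e^{iθ₂}+r₃ω₃e^{iθ₃}=r₄ω₄e^{iθ₄}.
Eliminating the other unknown: ω₃ = r₂ω₂ sin(θ₄−θ₂) / [r₃ sin(θ₃−θ₄)].
Numerator sine = -0.79016; denominator sine = -0.46330.
Result = 0.0615·5.39·(-0.79016) / (0.2115·(-0.46330)) = +2.6731 rad/s; magnitude 2.6731 rad/s.

2.67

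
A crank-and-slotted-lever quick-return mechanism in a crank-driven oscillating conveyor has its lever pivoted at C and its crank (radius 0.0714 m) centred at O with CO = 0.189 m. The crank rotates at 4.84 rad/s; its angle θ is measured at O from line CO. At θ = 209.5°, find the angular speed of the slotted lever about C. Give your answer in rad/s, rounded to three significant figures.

ω = 4.84 rad/s
Crank pin A relative to C: A = (d + r cosθ, r sinθ); lever angle φ = atan2(r sinθ, d + r cosθ).
Differentiating tanφ: φ̇ = rω(d cosθ + r)/(d² + r² + 2dr cosθ).
d² + r² + 2dr cosθ = |CA|² = 0.0173288 m²;  d cosθ + r = -0.093097 m.
|ω_lever| = |0.0714·4.84·-0.093097| / 0.0173288 = 1.8566 rad/s.

1.86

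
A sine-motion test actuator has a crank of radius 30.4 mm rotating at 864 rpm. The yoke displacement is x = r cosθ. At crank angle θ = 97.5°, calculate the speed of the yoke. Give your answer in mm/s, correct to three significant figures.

ω = 90.48 rad/s (from 864 rpm).
x = r cosθ ⇒ ẋ = −rω sinθ.
|v| = rω|sinθ| = 0.0304·90.48·|sin 97.5°| = 2.727 m/s = 2727 mm/s.

2730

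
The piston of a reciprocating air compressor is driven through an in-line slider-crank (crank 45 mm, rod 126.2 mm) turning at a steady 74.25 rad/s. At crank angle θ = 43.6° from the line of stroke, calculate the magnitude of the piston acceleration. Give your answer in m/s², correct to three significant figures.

187

ω = 74.25 rad/s
x(θ) = r cosθ + √(L² − r² sin²θ); with ω constant, a = ω²·d²x/dθ².
d²x/dθ² = −r cosθ − r²(cos2θ)/√u − r⁴ sin²2θ/(4u^{3/2}),  u = L² − r² sin²θ = 0.0149634 m².
Substituting r = 0.045 m, L = 0.1262 m, θ = 43.6°: d²x/dθ² = -0.033955 m.
a = ω²·d²x/dθ² = (74.25)²·(-0.033955) = -187.2 m/s²;  |a| = 187.2 m/s².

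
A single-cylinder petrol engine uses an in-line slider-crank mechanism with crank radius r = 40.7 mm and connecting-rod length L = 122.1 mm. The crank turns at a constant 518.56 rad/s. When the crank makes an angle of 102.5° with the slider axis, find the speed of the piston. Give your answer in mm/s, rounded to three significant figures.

19000

ω = 518.6 rad/s
For an in-line slider-crank, x = r cosθ + √(L² − r² sin²θ), so v = −rω sinθ·[1 + r cosθ/√(L² − r² sin²θ)].
With r = 0.0407 m, L = 0.1221 m, θ = 102.5°: √(L² − r² sin²θ) = 0.11545 m.
v = −0.0407·518.6·0.97630·[1 + 0.0407·-0.21644/0.11545] = -19.033 m/s.
|v| = 19.033 m/s = 19033 mm/s.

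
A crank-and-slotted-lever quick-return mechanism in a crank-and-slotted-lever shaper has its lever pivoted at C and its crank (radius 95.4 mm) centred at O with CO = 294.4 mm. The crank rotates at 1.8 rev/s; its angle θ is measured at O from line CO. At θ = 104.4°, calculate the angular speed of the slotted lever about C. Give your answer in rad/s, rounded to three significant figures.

ω = 11.31 rad/s (from 1.8 rev/s).
Crank pin A relative to C: A = (d + r cosθ, r sinθ); lever angle φ = atan2(r sinθ, d + r cosθ).
Differentiating tanφ: φ̇ = rω(d cosθ + r)/(d² + r² + 2dr cosθ).
d² + r² + 2dr cosθ = |CA|² = 0.0818032 m²;  d cosθ + r = +0.022186 m.
|ω_lever| = |0.0954·11.31·+0.022186| / 0.0818032 = 0.29262 rad/s.

0.293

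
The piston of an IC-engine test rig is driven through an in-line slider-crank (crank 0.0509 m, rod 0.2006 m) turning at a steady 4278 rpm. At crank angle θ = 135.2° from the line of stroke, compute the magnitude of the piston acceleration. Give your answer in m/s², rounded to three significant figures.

7190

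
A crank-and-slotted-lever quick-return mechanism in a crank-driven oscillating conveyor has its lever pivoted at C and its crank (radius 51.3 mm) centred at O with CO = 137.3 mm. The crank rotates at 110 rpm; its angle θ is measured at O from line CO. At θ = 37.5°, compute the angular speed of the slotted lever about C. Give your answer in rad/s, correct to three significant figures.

ω = 11.52 rad/s (from 110 rpm).
Crank pin A relative to C: A = (d + r cosθ, r sinθ); lever angle φ = atan2(r sinθ, d + r cosθ).
Differentiating tanφ: φ̇ = rω(d cosθ + r)/(d² + r² + 2dr cosθ).
d² + r² + 2dr cosθ = |CA|² = 0.0326589 m²;  d cosθ + r = +0.16023 m.
|ω_lever| = |0.0513·11.52·+0.16023| / 0.0326589 = 2.8992 rad/s.

2.90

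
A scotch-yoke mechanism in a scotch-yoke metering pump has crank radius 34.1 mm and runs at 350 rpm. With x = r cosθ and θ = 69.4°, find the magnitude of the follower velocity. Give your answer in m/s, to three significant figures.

1.17

ω = 36.65 rad/s (from 350 rpm).
x = r cosθ ⇒ ẋ = −rω sinθ.
|v| = rω|sinθ| = 0.0341·36.65·|sin 69.4°| = 1.1699 m/s.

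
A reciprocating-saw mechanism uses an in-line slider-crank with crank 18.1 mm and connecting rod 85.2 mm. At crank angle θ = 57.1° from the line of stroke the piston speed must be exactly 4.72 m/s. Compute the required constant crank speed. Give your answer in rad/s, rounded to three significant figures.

278

For an in-line slider-crank, |v_piston| = rω|sinθ|·[1 + r cosθ/√(L² − r² sin²θ)].
With r = 0.0181 m, L = 0.0852 m, θ = 57.1°: the bracketed kinematic factor |dx/dθ| = 0.016979 m.
ω = v/|dx/dθ| = 4.72/0.016979 = 277.98 rad/s.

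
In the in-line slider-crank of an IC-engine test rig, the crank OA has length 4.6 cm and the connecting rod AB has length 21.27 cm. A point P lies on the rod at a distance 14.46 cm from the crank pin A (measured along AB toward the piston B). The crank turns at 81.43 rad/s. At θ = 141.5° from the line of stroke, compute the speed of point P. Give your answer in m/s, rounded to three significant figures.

2.26

ω = 81.43 rad/s.  Crank-pin speed |V_A| = rω = 3.7458 m/s, perpendicular to OA.
Rod angle: sinφ = −(r/L) sinθ ⇒ φ = -7.737°; ω_rod = −rω cosθ/√(L²−r²sin²θ) = +13.909 rad/s.
V_P = V_A + ω_rod × AP, with AP = 0.1446 m along the rod.
Components: V_Px = −rω sinθ − a·ω_rod·sinφ = -2.061 m/s;  V_Py = rω cosθ + a·ω_rod·cosφ = -0.93857 m/s.
|V_P| = √(V_Px² + V_Py²) = 2.2647 m/s.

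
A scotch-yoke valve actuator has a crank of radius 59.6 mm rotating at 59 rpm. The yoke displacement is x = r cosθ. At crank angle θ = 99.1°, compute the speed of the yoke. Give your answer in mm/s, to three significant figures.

ω = 6.178 rad/s (from 59 rpm).
x = r cosθ ⇒ ẋ = −rω sinθ.
|v| = rω|sinθ| = 0.0596·6.178·|sin 99.1°| = 0.3636 m/s = 363.6 mm/s.

364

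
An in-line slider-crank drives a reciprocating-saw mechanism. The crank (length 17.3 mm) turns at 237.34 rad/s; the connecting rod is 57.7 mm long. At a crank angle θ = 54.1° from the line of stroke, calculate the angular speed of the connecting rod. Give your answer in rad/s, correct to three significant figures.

ω = 237.3 rad/s
The rod makes angle φ with the slider axis where L sinφ = r sinθ; differentiating, L cosφ·φ̇ = r ω cosθ.
L cosφ = √(L² − r² sin²θ) = 0.055972 m.
|ω_rod| = r ω |cosθ| / √(L² − r² sin²θ) = 0.0173·237.3·0.58637/0.055972 = 43.015 rad/s.

43.0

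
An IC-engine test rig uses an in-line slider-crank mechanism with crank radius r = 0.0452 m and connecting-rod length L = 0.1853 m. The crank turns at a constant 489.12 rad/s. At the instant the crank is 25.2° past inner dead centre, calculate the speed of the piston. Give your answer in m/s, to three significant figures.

11.5

ω = 489.1 rad/s
For an in-line slider-crank, x = r cosθ + √(L² − r² sin²θ), so v = −rω sinθ·[1 + r cosθ/√(L² − r² sin²θ)].
With r = 0.0452 m, L = 0.1853 m, θ = 25.2°: √(L² − r² sin²θ) = 0.1843 m.
v = −0.0452·489.1·0.42578·[1 + 0.0452·0.90483/0.1843] = -11.502 m/s.
|v| = 11.502 m/s.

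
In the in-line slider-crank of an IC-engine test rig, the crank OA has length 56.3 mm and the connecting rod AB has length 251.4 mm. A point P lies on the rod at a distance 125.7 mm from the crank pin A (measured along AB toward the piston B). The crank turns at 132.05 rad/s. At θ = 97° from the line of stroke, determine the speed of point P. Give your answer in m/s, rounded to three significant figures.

7.29

ω = 132.1 rad/s.  Crank-pin speed |V_A| = rω = 7.4344 m/s, perpendicular to OA.
Rod angle: sinφ = −(r/L) sinθ ⇒ φ = -12.843°; ω_rod = −rω cosθ/√(L²−r²sin²θ) = +3.6964 rad/s.
V_P = V_A + ω_rod × AP, with AP = 0.1257 m along the rod.
Components: V_Px = −rω sinθ − a·ω_rod·sinφ = -7.2757 m/s;  V_Py = rω cosθ + a·ω_rod·cosφ = -0.45301 m/s.
|V_P| = √(V_Px² + V_Py²) = 7.2898 m/s.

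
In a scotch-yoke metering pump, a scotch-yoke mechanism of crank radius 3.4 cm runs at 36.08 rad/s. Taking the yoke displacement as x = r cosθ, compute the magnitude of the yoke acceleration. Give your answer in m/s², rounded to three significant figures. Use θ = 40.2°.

33.8

ω = 36.08 rad/s
x = r cosθ ⇒ ẍ = −rω² cosθ (ω constant).
|a| = rω²|cosθ| = 0.034·(36.08)²·|cos 40.2°| = 33.806 m/s².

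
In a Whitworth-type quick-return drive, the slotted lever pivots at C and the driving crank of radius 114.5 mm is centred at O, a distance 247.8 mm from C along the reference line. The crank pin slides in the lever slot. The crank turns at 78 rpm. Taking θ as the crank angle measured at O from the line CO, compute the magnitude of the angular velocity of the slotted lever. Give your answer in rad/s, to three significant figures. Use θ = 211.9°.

3.40

ω = 8.168 rad/s (from 78 rpm).
Crank pin A relative to C: A = (d + r cosθ, r sinθ); lever angle φ = atan2(r sinθ, d + r cosθ).
Differentiating tanφ: φ̇ = rω(d cosθ + r)/(d² + r² + 2dr cosθ).
d² + r² + 2dr cosθ = |CA|² = 0.0263392 m²;  d cosθ + r = -0.095875 m.
|ω_lever| = |0.1145·8.168·-0.095875| / 0.0263392 = 3.4043 rad/s.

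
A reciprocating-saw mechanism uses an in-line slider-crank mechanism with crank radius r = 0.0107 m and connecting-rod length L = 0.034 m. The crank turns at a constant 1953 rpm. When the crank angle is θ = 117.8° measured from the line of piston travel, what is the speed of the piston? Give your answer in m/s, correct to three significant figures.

ω = 2π·1953/60 = 204.5 rad/s
For an in-line slider-crank, x = r cosθ + √(L² − r² sin²θ), so v = −rω sinθ·[1 + r cosθ/√(L² − r² sin²θ)].
With r = 0.0107 m, L = 0.034 m, θ = 117.8°: √(L² − r² sin²θ) = 0.032656 m.
v = −0.0107·204.5·0.88458·[1 + 0.0107·-0.46639/0.032656] = -1.6399 m/s.
|v| = 1.6399 m/s.

1.64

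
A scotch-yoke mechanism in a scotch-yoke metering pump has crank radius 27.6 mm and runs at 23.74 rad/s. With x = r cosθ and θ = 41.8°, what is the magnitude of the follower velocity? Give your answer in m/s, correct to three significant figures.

ω = 23.74 rad/s
x = r cosθ ⇒ ẋ = −rω sinθ.
|v| = rω|sinθ| = 0.0276·23.74·|sin 41.8°| = 0.43673 m/s.

0.437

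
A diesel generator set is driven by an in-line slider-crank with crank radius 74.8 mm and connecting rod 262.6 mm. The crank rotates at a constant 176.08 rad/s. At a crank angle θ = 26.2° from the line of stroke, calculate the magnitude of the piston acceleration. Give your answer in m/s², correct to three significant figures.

2500

ω = 176.1 rad/s
x(θ) = r cosθ + √(L² − r² sin²θ); with ω constant, a = ω²·d²x/dθ².
d²x/dθ² = −r cosθ − r²(cos2θ)/√u − r⁴ sin²2θ/(4u^{3/2}),  u = L² − r² sin²θ = 0.0678681 m².
Substituting r = 0.0748 m, L = 0.2626 m, θ = 26.2°: d²x/dθ² = -0.080497 m.
a = ω²·d²x/dθ² = (176.1)²·(-0.080497) = -2495.7 m/s²;  |a| = 2495.7 m/s².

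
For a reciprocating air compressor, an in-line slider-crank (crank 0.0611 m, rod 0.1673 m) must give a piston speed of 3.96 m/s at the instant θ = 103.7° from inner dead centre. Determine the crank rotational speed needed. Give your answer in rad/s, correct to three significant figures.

For an in-line slider-crank, |v_piston| = rω|sinθ|·[1 + r cosθ/√(L² − r² sin²θ)].
With r = 0.0611 m, L = 0.1673 m, θ = 103.7°: the bracketed kinematic factor |dx/dθ| = 0.05387 m.
ω = v/|dx/dθ| = 3.96/0.05387 = 73.511 rad/s.

73.5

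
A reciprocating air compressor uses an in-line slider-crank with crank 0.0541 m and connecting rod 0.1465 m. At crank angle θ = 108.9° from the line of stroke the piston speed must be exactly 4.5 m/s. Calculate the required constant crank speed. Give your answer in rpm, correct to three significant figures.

962

For an in-line slider-crank, |v_piston| = rω|sinθ|·[1 + r cosθ/√(L² − r² sin²θ)].
With r = 0.0541 m, L = 0.1465 m, θ = 108.9°: the bracketed kinematic factor |dx/dθ| = 0.044649 m.
ω = v/|dx/dθ| = 4.5/0.044649 = 100.79 rad/s.
N = 60ω/(2π) = 962.44 rpm.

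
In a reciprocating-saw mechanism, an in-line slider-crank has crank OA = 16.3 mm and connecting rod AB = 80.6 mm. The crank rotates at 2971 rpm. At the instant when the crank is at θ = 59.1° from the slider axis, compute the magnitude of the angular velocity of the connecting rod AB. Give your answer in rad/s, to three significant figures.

32.8

ω = 311.1 rad/s (converted from 2971 rpm).
The rod makes angle φ with the slider axis where L sinφ = r sinθ; differentiating, L cosφ·φ̇ = r ω cosθ.
L cosφ = √(L² − r² sin²θ) = 0.079377 m.
|ω_rod| = r ω |cosθ| / √(L² − r² sin²θ) = 0.0163·311.1·0.51354/0.079377 = 32.809 rad/s.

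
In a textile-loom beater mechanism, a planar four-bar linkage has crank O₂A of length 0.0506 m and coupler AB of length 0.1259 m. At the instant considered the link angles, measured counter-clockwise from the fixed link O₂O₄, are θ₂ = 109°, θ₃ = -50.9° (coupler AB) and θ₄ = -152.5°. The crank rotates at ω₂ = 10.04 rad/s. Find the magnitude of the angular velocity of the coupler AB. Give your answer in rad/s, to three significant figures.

ω₂ = 10.04 rad/s
Differentiating the loop-closure r₂e^{iθ₂}+r₃e^{iθ₃}=r₁+r₄e^{iθ₄} gives r₂ω₂e^{iθ₂}+r₃ω₃e^{iθ₃}=r₄ω₄e^{iθ₄}.
Eliminating the other unknown: ω₃ = r₂ω₂ sin(θ₄−θ₂) / [r₃ sin(θ₃−θ₄)].
Numerator sine = +0.98902; denominator sine = +0.97958.
Result = 0.0506·10.04·(+0.98902) / (0.1259·(+0.97958)) = +4.074 rad/s; magnitude 4.074 rad/s.

4.07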